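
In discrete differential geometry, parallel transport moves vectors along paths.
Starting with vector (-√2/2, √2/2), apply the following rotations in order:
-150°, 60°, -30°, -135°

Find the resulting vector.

Total rotation: (-150°) + 60° + (-30°) + (-135°) = -255° ≡ 105° (mod 360°). Final vector: (-0.5000, -0.8660)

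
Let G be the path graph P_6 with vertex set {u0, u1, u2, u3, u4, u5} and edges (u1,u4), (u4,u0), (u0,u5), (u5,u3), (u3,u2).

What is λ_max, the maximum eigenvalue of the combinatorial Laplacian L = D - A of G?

The path graph P_n has Laplacian eigenvalues λ_k = 2 − 2cos(kπ/n), k = 0, 1, …, n−1. Here n = 6:
k=0: 2 − 2cos(0) = 0.0; k=1: 2 − 2cos(π/6) = 0.2679; k=2: 2 − 2cos(π/3) = 1.0; k=3: 2 − 2cos(π/2) = 2.0; k=4: 2 − 2cos(2π/3) = 3.0; k=5: 2 − 2cos(5π/6) = 3.7321.
Laplacian eigenvalues: [0.0, 0.2679, 1.0, 2.0, 3.0, 3.7321]. Largest eigenvalue (spectral radius) = 3.7321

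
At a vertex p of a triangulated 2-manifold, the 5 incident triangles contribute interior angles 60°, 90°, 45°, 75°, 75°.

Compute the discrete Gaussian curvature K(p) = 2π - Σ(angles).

Sum of angles = 345°. K = 360° - 345° = 15°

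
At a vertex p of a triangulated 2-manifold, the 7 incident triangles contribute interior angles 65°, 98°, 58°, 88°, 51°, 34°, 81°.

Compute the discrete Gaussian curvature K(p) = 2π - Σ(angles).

Sum of angles = 475°. K = 360° - 475° = -115° = -23π/36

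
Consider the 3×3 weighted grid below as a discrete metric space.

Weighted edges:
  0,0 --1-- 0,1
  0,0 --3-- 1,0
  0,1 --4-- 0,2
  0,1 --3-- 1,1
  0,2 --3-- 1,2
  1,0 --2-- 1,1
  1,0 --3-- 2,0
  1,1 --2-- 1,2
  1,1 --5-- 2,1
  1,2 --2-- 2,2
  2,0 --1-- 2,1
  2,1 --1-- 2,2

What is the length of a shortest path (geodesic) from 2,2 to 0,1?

Shortest path: 2,2 → 1,2 → 1,1 → 0,1, total weight = 7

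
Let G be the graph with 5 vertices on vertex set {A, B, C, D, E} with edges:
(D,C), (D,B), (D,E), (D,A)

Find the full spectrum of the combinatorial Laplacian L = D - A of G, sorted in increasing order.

Degrees: deg(A) = 1, deg(B) = 1, deg(C) = 1, deg(D) = 4, deg(E) = 1.
L = D − A with rows/columns ordered (A, B, C, D, E):
  [ 1,  0,  0, -1,  0]
  [ 0,  1,  0, -1,  0]
  [ 0,  0,  1, -1,  0]
  [-1, -1, -1,  4, -1]
  [ 0,  0,  0, -1,  1]
Characteristic polynomial: det(λI − L) = λ(λ − 1)³(λ − 5).
Roots: λ = 0; (λ − 1) = 0 ⇒ λ = 1 (multiplicity 3); (λ − 5) = 0 ⇒ λ = 5.
(Check: the roots sum (with multiplicity) to 8, matching trace L = Σdeg = 2·4 = 8.)
Laplacian eigenvalues (increasing order): [0.0, 1.0, 1.0, 1.0, 5.0]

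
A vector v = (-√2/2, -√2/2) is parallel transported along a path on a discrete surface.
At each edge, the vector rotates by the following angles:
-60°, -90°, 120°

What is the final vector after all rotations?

Total rotation: (-60°) + (-90°) + 120° = -30°. Final vector: (-0.9659, -0.2588)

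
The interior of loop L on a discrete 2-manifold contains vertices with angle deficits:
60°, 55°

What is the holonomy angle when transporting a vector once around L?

Holonomy = total enclosed curvature = 60° + 55° = 115°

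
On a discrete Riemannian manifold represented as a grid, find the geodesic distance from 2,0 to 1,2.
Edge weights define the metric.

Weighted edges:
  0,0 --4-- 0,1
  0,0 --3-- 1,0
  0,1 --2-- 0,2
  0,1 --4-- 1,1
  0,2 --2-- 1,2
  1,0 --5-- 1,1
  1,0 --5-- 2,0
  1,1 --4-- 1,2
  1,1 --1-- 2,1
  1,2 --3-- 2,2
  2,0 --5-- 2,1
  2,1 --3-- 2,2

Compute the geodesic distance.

Shortest path: 2,0 → 2,1 → 1,1 → 1,2, total weight = 10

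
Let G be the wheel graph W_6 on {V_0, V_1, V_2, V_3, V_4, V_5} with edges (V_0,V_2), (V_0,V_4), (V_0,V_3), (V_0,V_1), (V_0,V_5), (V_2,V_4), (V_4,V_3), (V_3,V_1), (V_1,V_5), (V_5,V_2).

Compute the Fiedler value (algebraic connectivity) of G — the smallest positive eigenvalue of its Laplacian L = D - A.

The wheel W_6 is the join K_1 ∨ C_5 (a hub joined to every vertex of a cycle of length 5). For a join G ∨ H (G on p vertices, H on q vertices) the Laplacian spectrum is 0, p+q, the eigenvalues of L(G) other than one 0 each shifted by +q, and the eigenvalues of L(H) other than one 0 each shifted by +p. With G = K_1 (p = 1, nothing left after dropping its 0) and H = C_5 (q = 5, eigenvalues 2 − 2cos(2πk/5), k = 0, …, 4; drop k = 0), the spectrum of W_6 is 0, 6, and 1 + (2 − 2cos(2πk/5)) = 3 − 2cos(2πk/5) for k = 1, …, 4:
k=1: 3 − 2cos(2π/5) = 2.382; k=2: 3 − 2cos(4π/5) = 4.618; k=3: 3 − 2cos(6π/5) = 4.618; k=4: 3 − 2cos(8π/5) = 2.382.
Laplacian eigenvalues: [0.0, 2.382, 2.382, 4.618, 4.618, 6.0]. Algebraic connectivity (smallest non-zero eigenvalue) = 2.382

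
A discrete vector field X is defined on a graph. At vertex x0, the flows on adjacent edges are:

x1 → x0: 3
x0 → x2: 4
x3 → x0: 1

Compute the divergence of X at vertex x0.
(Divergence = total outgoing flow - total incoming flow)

Divergence = sum of outgoing flows = (-3) + 4 + (-1) = 0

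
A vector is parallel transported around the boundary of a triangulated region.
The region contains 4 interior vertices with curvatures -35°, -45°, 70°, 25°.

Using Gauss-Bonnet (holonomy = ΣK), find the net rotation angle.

Holonomy = total enclosed curvature = (-35°) + (-45°) + 70° + 25° = 15°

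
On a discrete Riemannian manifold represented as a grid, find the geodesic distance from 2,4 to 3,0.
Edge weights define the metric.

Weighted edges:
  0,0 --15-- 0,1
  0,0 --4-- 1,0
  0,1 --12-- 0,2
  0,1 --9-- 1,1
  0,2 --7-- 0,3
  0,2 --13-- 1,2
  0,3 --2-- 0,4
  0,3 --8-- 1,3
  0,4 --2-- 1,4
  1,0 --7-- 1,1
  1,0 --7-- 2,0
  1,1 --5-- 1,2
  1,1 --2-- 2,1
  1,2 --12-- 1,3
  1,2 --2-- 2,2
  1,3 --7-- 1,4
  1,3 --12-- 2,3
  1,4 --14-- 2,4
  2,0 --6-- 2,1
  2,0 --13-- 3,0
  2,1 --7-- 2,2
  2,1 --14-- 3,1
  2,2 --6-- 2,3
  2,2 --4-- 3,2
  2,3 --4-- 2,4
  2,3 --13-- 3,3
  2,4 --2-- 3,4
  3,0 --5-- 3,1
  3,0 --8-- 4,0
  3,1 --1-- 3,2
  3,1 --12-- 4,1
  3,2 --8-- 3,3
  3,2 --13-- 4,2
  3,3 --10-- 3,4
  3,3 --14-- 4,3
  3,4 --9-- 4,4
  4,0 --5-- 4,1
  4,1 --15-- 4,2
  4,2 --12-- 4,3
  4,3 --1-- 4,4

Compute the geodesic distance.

Shortest path: 2,4 → 2,3 → 2,2 → 3,2 → 3,1 → 3,0, total weight = 20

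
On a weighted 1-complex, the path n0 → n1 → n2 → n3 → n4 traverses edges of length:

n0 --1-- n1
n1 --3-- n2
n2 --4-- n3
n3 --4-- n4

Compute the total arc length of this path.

Arc length = 1 + 3 + 4 + 4 = 12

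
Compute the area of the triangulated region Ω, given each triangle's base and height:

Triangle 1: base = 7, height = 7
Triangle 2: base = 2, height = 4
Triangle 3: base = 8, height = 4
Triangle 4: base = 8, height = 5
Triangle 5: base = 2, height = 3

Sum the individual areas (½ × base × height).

(1/2)×7×7 + (1/2)×2×4 + (1/2)×8×4 + (1/2)×8×5 + (1/2)×2×3 = 67.5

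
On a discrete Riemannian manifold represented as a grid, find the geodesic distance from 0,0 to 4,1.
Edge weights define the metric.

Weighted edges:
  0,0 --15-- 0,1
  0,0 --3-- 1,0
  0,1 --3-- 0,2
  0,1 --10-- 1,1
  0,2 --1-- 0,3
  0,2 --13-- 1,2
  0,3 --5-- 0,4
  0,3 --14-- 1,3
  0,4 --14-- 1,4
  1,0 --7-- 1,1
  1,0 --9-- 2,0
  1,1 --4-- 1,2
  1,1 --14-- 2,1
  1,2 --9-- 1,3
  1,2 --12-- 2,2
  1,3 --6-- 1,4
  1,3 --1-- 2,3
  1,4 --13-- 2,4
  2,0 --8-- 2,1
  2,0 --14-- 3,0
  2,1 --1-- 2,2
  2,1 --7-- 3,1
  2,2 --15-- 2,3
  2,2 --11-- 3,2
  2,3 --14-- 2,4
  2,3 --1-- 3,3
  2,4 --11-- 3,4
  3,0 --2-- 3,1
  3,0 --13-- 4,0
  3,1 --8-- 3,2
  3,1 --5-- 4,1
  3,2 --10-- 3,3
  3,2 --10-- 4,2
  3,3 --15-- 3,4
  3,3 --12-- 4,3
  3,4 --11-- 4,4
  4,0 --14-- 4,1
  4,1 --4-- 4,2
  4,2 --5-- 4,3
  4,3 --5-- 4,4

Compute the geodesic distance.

Shortest path: 0,0 → 1,0 → 2,0 → 2,1 → 3,1 → 4,1, total weight = 32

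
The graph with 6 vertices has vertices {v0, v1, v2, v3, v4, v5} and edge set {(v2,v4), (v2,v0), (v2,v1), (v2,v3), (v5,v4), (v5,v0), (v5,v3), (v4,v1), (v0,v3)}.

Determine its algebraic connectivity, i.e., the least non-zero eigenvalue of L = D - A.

Degrees: deg(v0) = 3, deg(v1) = 2, deg(v2) = 4, deg(v3) = 3, deg(v4) = 3, deg(v5) = 3.
L = D − A with rows/columns ordered (v0, v1, v2, v3, v4, v5):
  [ 3,  0, -1, -1,  0, -1]
  [ 0,  2, -1,  0, -1,  0]
  [-1, -1,  4, -1, -1,  0]
  [-1,  0, -1,  3,  0, -1]
  [ 0, -1, -1,  0,  3, -1]
  [-1,  0,  0, -1, -1,  3]
Characteristic polynomial: det(λI − L) = λ(λ² − 7λ + 8)(λ − 3)(λ − 4)².
Roots: λ = 0; (λ² − 7λ + 8) = 0 ⇒ λ = (7 ± √17)/2 ≈ 1.4384, 5.5616; (λ − 3) = 0 ⇒ λ = 3; (λ − 4) = 0 ⇒ λ = 4 (multiplicity 2).
(Check: the roots sum (with multiplicity) to 18, matching trace L = Σdeg = 2·9 = 18.)
Laplacian eigenvalues: [0.0, 1.4384, 3.0, 4.0, 4.0, 5.5616]. Algebraic connectivity (smallest non-zero eigenvalue) = 1.4384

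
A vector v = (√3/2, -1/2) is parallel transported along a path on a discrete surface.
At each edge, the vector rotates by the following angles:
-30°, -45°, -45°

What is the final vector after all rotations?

Total rotation: (-30°) + (-45°) + (-45°) = -120°. Final vector: (-0.8660, -0.5000)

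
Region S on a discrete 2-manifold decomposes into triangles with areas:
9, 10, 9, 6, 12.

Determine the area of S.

9 + 10 + 9 + 6 + 12 = 46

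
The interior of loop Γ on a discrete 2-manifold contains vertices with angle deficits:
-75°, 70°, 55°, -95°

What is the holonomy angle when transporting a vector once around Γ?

Holonomy = total enclosed curvature = (-75°) + 70° + 55° + (-95°) = -45°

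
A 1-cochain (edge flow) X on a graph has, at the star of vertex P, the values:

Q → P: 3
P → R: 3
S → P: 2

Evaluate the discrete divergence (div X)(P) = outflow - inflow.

Divergence = sum of outgoing flows = (-3) + 3 + (-2) = -2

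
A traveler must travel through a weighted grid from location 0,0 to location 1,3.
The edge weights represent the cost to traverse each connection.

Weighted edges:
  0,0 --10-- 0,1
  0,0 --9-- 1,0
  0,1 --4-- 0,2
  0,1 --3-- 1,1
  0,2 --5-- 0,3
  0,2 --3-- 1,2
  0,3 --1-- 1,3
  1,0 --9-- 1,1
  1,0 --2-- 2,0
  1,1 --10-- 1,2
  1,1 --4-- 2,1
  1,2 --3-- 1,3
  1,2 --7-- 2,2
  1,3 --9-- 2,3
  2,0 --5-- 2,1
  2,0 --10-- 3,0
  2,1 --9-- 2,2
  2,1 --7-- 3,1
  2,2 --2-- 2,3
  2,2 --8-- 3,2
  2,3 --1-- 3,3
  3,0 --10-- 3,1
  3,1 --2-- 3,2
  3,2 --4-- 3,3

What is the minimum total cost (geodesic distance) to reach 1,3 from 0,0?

Shortest path: 0,0 → 0,1 → 0,2 → 1,2 → 1,3, total weight = 20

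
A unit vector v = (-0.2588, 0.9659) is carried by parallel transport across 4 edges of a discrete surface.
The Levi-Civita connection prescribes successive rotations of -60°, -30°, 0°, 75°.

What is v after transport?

Total rotation: (-60°) + (-30°) + 0° + 75° = -15°. Final vector: (0, 1)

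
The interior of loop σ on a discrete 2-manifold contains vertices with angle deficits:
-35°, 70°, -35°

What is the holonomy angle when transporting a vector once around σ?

Holonomy = total enclosed curvature = (-35°) + 70° + (-35°) = 0°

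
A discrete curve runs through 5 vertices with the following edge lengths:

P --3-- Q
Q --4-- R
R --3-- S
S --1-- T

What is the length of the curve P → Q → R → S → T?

Arc length = 3 + 4 + 3 + 1 = 11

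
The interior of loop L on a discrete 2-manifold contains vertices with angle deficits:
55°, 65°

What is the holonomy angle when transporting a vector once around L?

Holonomy = total enclosed curvature = 55° + 65° = 120°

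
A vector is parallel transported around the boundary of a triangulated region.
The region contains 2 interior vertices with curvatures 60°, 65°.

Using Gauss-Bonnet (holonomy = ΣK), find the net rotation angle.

Holonomy = total enclosed curvature = 60° + 65° = 125°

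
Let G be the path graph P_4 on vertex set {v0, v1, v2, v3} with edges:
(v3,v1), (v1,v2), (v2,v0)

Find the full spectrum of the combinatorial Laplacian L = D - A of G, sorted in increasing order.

The path graph P_n has Laplacian eigenvalues λ_k = 2 − 2cos(kπ/n), k = 0, 1, …, n−1. Here n = 4:
k=0: 2 − 2cos(0) = 0.0; k=1: 2 − 2cos(π/4) = 0.5858; k=2: 2 − 2cos(π/2) = 2.0; k=3: 2 − 2cos(3π/4) = 3.4142.
Laplacian eigenvalues (increasing order): [0.0, 0.5858, 2.0, 3.4142]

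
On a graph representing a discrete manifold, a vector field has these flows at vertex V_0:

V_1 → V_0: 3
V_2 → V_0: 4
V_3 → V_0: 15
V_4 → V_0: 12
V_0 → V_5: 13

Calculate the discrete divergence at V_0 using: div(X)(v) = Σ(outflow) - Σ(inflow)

Divergence = sum of outgoing flows = (-3) + (-4) + (-15) + (-12) + 13 = -21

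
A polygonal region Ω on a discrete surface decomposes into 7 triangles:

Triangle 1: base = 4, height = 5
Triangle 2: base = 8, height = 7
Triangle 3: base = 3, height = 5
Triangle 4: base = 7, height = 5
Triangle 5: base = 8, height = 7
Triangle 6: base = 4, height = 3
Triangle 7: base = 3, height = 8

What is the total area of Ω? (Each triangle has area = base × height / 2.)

(1/2)×4×5 + (1/2)×8×7 + (1/2)×3×5 + (1/2)×7×5 + (1/2)×8×7 + (1/2)×4×3 + (1/2)×3×8 = 109.0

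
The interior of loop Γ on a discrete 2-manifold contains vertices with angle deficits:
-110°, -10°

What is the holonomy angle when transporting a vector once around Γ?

Holonomy = total enclosed curvature = (-110°) + (-10°) = -120°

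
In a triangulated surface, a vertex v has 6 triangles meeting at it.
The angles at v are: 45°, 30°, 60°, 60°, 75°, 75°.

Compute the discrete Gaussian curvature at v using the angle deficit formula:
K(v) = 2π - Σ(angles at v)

Sum of angles = 345°. K = 360° - 345° = 15°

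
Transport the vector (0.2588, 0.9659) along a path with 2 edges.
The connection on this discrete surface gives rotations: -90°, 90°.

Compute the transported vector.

Total rotation: (-90°) + 90° = 0°. Final vector: (0.2588, 0.9659)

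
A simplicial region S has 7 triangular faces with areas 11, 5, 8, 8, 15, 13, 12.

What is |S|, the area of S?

11 + 5 + 8 + 8 + 15 + 13 + 12 = 72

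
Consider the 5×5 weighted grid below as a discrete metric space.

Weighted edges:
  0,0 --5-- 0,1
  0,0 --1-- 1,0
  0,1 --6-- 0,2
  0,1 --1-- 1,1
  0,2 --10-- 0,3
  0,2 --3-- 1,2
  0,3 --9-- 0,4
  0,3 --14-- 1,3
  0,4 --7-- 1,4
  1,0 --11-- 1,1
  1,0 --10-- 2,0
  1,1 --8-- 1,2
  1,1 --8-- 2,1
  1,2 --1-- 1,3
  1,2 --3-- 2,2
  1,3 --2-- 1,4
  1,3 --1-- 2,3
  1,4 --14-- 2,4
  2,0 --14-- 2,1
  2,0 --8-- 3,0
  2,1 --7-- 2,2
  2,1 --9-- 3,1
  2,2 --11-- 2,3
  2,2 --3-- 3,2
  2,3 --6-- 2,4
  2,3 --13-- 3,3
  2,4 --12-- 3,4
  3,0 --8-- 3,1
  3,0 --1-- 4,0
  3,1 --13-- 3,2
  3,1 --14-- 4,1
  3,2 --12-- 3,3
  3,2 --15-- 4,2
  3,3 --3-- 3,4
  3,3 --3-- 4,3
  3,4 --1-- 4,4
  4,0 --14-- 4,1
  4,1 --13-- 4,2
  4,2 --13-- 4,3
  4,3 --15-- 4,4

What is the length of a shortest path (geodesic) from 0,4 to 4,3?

Shortest path: 0,4 → 1,4 → 1,3 → 2,3 → 3,3 → 4,3, total weight = 26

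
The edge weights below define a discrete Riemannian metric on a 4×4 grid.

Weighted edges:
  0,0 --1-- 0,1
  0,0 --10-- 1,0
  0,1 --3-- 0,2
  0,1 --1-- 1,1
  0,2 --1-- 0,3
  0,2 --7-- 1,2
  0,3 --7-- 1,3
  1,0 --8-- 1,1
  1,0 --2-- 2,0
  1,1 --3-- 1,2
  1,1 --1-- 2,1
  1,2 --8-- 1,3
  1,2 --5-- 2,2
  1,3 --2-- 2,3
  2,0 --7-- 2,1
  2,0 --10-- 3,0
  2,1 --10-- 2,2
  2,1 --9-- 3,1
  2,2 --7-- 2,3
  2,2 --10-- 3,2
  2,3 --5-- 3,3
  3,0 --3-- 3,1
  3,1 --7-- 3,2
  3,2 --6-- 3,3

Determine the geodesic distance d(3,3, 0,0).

Shortest path: 3,3 → 2,3 → 1,3 → 0,3 → 0,2 → 0,1 → 0,0, total weight = 19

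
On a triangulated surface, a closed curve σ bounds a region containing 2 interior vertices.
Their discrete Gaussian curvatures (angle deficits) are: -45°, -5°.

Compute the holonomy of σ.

Holonomy = total enclosed curvature = (-45°) + (-5°) = -50°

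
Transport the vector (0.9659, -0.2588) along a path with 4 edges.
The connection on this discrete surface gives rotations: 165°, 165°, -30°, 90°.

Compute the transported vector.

Total rotation: 165° + 165° + (-30°) + 90° = 390° ≡ 30° (mod 360°). Final vector: (0.9659, 0.2588)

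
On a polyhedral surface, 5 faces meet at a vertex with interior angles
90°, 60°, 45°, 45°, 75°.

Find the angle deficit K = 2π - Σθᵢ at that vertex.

Sum of angles = 315°. K = 360° - 315° = 45°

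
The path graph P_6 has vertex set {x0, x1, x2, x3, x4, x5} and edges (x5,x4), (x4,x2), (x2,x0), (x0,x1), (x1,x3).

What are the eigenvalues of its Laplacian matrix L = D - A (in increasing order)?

The path graph P_n has Laplacian eigenvalues λ_k = 2 − 2cos(kπ/n), k = 0, 1, …, n−1. Here n = 6:
k=0: 2 − 2cos(0) = 0.0; k=1: 2 − 2cos(π/6) = 0.2679; k=2: 2 − 2cos(π/3) = 1.0; k=3: 2 − 2cos(π/2) = 2.0; k=4: 2 − 2cos(2π/3) = 3.0; k=5: 2 − 2cos(5π/6) = 3.7321.
Laplacian eigenvalues (increasing order): [0.0, 0.2679, 1.0, 2.0, 3.0, 3.7321]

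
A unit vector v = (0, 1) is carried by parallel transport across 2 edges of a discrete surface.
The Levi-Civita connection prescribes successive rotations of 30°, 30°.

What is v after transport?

Total rotation: 30° + 30° = 60°. Final vector: (-0.8660, 0.5000)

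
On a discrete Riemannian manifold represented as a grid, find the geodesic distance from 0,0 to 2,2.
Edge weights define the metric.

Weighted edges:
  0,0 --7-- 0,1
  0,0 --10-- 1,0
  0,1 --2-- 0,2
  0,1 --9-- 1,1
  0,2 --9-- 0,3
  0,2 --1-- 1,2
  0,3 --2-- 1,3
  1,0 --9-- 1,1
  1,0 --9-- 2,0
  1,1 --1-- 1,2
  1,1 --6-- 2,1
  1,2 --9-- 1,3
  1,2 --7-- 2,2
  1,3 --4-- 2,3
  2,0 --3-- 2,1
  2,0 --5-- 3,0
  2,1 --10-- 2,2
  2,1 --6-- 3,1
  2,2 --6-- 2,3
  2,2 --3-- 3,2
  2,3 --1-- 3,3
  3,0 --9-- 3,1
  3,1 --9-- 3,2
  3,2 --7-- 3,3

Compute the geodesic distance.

Shortest path: 0,0 → 0,1 → 0,2 → 1,2 → 2,2, total weight = 17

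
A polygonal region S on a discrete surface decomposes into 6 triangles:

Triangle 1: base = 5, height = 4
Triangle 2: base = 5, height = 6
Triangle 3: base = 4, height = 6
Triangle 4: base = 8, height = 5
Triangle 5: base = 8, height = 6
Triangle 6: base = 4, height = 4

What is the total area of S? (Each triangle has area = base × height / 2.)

(1/2)×5×4 + (1/2)×5×6 + (1/2)×4×6 + (1/2)×8×5 + (1/2)×8×6 + (1/2)×4×4 = 89.0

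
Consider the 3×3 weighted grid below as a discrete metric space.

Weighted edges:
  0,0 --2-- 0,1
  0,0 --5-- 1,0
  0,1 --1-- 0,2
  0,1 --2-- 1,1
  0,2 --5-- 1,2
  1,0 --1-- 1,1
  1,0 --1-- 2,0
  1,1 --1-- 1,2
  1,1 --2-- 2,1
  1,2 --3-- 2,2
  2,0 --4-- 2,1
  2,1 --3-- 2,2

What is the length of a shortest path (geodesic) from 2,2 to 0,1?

Shortest path: 2,2 → 1,2 → 1,1 → 0,1, total weight = 6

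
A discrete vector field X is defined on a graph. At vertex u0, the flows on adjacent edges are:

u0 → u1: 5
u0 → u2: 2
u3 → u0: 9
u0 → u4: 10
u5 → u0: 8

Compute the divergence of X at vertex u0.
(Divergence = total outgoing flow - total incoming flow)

Divergence = sum of outgoing flows = 5 + 2 + (-9) + 10 + (-8) = 0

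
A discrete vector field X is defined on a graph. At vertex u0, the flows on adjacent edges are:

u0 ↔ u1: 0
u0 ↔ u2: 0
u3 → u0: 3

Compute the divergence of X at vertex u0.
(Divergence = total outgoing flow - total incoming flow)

Divergence = sum of outgoing flows = 0 + 0 + (-3) = -3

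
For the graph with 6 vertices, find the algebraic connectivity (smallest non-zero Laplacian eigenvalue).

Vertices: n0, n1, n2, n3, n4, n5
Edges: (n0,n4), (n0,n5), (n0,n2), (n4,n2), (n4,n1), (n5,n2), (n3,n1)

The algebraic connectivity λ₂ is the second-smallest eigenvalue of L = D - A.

Degrees: deg(n0) = 3, deg(n1) = 2, deg(n2) = 3, deg(n3) = 1, deg(n4) = 3, deg(n5) = 2.
L = D − A with rows/columns ordered (n0, n1, n2, n3, n4, n5):
  [ 3,  0, -1,  0, -1, -1]
  [ 0,  2,  0, -1, -1,  0]
  [-1,  0,  3,  0, -1, -1]
  [ 0, -1,  0,  1,  0,  0]
  [-1, -1, -1,  0,  3,  0]
  [-1,  0, -1,  0,  0,  2]
Characteristic polynomial: det(λI − L) = λ(λ² − 5λ + 2)(λ − 2)(λ − 3)(λ − 4).
Roots: λ = 0; (λ² − 5λ + 2) = 0 ⇒ λ = (5 ± √17)/2 ≈ 0.4384, 4.5616; (λ − 2) = 0 ⇒ λ = 2; (λ − 3) = 0 ⇒ λ = 3; (λ − 4) = 0 ⇒ λ = 4.
(Check: the roots sum (with multiplicity) to 14, matching trace L = Σdeg = 2·7 = 14.)
Laplacian eigenvalues: [0.0, 0.4384, 2.0, 3.0, 4.0, 4.5616]. Algebraic connectivity (smallest non-zero eigenvalue) = 0.4384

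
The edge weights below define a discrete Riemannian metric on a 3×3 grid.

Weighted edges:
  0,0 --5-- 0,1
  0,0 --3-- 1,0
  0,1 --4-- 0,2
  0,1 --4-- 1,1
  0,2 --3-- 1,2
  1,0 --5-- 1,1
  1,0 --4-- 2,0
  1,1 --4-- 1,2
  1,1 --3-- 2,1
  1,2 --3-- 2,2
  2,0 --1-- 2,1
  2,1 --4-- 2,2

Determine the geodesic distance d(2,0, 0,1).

Shortest path: 2,0 → 2,1 → 1,1 → 0,1, total weight = 8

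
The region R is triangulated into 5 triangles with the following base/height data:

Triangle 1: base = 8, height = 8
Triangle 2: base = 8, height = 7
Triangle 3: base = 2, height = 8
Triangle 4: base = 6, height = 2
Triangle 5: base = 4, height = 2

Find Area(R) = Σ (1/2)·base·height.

(1/2)×8×8 + (1/2)×8×7 + (1/2)×2×8 + (1/2)×6×2 + (1/2)×4×2 = 78.0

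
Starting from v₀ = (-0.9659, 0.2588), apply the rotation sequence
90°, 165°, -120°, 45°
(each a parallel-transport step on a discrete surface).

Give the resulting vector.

Total rotation: 90° + 165° + (-120°) + 45° = 180°. Final vector: (0.9659, -0.2588)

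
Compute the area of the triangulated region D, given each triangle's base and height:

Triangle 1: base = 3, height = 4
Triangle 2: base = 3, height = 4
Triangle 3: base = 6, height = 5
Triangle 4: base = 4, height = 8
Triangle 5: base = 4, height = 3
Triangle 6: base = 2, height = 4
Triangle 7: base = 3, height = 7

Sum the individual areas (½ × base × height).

(1/2)×3×4 + (1/2)×3×4 + (1/2)×6×5 + (1/2)×4×8 + (1/2)×4×3 + (1/2)×2×4 + (1/2)×3×7 = 63.5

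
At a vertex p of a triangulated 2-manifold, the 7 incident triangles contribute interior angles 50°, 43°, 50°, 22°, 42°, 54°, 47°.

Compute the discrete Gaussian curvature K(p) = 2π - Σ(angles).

Sum of angles = 308°. K = 360° - 308° = 52° = 13π/45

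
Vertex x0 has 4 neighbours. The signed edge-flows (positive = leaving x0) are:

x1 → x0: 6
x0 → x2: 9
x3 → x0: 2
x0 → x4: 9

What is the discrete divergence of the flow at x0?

Divergence = sum of outgoing flows = (-6) + 9 + (-2) + 9 = 10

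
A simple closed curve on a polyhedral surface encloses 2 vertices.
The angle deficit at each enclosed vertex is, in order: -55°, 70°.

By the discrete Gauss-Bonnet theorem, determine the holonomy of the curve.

Holonomy = total enclosed curvature = (-55°) + 70° = 15°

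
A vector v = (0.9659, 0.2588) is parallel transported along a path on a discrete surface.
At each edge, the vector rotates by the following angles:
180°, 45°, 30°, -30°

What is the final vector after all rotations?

Total rotation: 180° + 45° + 30° + (-30°) = 225° ≡ -135° (mod 360°). Final vector: (-0.5000, -0.8660)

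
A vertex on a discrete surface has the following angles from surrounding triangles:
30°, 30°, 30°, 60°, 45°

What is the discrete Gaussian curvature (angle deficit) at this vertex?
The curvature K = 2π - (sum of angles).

Sum of angles = 195°. K = 360° - 195° = 165°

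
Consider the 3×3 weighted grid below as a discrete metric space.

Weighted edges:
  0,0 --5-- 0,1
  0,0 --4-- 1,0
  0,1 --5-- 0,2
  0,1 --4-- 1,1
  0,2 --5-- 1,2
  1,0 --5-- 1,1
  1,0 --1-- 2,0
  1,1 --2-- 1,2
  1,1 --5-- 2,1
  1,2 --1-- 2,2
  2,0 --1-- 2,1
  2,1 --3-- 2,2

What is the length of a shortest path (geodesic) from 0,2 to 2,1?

Shortest path: 0,2 → 1,2 → 2,2 → 2,1, total weight = 9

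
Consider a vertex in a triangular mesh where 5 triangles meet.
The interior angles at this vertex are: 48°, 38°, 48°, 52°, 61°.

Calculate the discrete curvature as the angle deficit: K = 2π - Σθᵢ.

Sum of angles = 247°. K = 360° - 247° = 113° = 113π/180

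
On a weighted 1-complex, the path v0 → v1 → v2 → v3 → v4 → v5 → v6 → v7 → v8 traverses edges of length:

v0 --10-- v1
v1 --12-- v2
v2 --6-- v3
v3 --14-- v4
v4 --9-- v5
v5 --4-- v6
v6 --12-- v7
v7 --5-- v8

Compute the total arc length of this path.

Arc length = 10 + 12 + 6 + 14 + 9 + 4 + 12 + 5 = 72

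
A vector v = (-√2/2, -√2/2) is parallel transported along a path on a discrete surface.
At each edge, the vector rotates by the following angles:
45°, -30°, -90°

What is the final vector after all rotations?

Total rotation: 45° + (-30°) + (-90°) = -75°. Final vector: (-0.8660, 0.5000)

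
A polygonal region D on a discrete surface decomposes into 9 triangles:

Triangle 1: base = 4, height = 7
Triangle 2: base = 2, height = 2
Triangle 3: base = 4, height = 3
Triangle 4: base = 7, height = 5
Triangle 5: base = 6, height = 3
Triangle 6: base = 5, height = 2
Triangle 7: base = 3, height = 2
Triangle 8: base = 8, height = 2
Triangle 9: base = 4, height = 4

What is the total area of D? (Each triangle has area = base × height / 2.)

(1/2)×4×7 + (1/2)×2×2 + (1/2)×4×3 + (1/2)×7×5 + (1/2)×6×3 + (1/2)×5×2 + (1/2)×3×2 + (1/2)×8×2 + (1/2)×4×4 = 72.5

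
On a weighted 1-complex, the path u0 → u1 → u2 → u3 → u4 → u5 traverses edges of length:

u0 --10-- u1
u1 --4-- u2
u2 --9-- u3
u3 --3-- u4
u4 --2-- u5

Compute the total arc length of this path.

Arc length = 10 + 4 + 9 + 3 + 2 = 28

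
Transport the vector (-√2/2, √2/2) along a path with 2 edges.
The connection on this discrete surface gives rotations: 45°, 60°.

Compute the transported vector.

Total rotation: 45° + 60° = 105°. Final vector: (-0.5000, -0.8660)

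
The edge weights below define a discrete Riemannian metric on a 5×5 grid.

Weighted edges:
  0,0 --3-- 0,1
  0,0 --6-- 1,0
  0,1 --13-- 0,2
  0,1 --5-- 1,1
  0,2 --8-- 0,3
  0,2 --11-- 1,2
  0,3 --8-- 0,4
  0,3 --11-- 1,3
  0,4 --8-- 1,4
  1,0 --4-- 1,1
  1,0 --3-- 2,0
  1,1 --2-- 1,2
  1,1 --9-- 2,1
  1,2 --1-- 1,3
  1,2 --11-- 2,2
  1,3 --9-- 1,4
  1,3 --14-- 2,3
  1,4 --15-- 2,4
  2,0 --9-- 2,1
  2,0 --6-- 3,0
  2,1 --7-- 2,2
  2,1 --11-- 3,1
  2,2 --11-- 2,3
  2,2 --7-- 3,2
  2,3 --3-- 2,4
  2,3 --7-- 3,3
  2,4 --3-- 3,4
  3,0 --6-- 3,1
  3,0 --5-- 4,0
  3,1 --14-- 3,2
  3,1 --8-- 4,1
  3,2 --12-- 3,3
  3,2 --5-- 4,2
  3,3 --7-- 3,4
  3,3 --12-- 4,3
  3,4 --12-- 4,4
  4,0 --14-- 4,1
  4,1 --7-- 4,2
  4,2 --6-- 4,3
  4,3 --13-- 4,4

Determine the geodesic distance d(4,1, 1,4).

Shortest path: 4,1 → 3,1 → 3,0 → 2,0 → 1,0 → 1,1 → 1,2 → 1,3 → 1,4, total weight = 39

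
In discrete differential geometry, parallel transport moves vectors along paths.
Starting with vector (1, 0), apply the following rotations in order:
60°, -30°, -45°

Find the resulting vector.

Total rotation: 60° + (-30°) + (-45°) = -15°. Final vector: (0.9659, -0.2588)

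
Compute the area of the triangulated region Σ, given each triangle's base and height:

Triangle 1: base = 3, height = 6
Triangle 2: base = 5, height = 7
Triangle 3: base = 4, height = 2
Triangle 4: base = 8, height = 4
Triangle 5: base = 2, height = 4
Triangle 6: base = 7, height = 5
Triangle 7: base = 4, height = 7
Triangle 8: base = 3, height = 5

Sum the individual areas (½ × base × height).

(1/2)×3×6 + (1/2)×5×7 + (1/2)×4×2 + (1/2)×8×4 + (1/2)×2×4 + (1/2)×7×5 + (1/2)×4×7 + (1/2)×3×5 = 89.5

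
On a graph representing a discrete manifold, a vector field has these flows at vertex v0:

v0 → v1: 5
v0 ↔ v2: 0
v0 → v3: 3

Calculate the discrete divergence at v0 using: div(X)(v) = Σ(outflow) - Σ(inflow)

Divergence = sum of outgoing flows = 5 + 0 + 3 = 8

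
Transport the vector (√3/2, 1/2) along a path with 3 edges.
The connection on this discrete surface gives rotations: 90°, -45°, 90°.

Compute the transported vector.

Total rotation: 90° + (-45°) + 90° = 135°. Final vector: (-0.9659, 0.2588)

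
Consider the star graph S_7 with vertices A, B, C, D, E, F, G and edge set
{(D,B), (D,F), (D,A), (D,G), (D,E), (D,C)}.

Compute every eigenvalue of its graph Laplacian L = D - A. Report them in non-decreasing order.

The star S_7 is the complete bipartite graph K_{1,6} (one hub of degree 6, 6 leaves of degree 1). The Laplacian spectrum of K_{p,q} is 0, p (multiplicity q−1), q (multiplicity p−1), p+q. With p = 1, q = 6: 0 once, 1 with multiplicity 5, and 7 once. (Check: trace L = sum of degrees = 12 = 5·1 + 7.)
Laplacian eigenvalues (increasing order): [0.0, 1.0, 1.0, 1.0, 1.0, 1.0, 7.0]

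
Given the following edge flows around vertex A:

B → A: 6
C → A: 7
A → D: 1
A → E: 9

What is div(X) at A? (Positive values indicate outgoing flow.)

Divergence = sum of outgoing flows = (-6) + (-7) + 1 + 9 = -3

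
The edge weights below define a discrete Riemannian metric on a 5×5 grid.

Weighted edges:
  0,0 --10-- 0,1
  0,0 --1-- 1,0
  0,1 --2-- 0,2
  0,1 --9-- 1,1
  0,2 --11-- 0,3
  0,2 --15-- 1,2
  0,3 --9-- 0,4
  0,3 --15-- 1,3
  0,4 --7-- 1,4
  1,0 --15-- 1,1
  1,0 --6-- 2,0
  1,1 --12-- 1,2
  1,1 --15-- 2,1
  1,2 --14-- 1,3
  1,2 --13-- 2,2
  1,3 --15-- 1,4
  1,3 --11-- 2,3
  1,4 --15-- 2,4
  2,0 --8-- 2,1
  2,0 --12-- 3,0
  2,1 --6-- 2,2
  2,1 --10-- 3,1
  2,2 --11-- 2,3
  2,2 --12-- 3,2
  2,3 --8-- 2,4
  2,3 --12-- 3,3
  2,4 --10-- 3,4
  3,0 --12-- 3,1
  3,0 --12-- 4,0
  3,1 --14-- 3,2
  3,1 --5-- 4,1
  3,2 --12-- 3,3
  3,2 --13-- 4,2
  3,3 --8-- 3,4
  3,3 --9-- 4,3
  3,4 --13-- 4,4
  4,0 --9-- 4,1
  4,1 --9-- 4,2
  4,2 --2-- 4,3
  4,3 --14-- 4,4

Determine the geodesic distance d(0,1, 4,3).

Shortest path: 0,1 → 1,1 → 2,1 → 3,1 → 4,1 → 4,2 → 4,3, total weight = 50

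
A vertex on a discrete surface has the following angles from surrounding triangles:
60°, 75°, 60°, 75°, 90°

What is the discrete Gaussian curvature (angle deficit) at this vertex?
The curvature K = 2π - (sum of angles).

Sum of angles = 360°. K = 360° - 360° = 0° = 0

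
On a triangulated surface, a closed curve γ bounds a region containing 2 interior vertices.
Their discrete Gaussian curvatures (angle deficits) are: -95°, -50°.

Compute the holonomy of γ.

Holonomy = total enclosed curvature = (-95°) + (-50°) = -145°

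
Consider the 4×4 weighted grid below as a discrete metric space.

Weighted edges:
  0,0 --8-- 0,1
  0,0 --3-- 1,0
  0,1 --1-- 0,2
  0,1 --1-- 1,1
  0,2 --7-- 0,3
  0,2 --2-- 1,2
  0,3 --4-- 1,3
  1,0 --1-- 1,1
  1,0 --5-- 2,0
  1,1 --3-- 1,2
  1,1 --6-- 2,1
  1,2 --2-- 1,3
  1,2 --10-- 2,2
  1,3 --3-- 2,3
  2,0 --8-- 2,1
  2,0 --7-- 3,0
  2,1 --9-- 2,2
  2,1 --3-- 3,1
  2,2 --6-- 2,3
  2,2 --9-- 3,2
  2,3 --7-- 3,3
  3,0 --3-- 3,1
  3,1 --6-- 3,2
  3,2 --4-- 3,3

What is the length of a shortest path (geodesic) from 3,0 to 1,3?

Shortest path: 3,0 → 3,1 → 2,1 → 1,1 → 1,2 → 1,3, total weight = 17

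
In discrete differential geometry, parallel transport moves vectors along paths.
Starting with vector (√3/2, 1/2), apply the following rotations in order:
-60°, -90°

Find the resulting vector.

Total rotation: (-60°) + (-90°) = -150°. Final vector: (-0.5000, -0.8660)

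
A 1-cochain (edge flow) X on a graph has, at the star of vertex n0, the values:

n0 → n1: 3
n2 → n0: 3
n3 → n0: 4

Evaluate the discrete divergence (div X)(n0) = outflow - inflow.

Divergence = sum of outgoing flows = 3 + (-3) + (-4) = -4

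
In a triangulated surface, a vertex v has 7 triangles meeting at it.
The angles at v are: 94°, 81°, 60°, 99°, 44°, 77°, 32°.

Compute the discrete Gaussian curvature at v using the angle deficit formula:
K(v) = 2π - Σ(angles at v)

Sum of angles = 487°. K = 360° - 487° = -127° = -127π/180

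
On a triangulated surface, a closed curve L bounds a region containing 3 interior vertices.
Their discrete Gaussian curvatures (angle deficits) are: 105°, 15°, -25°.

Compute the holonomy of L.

Holonomy = total enclosed curvature = 105° + 15° + (-25°) = 95°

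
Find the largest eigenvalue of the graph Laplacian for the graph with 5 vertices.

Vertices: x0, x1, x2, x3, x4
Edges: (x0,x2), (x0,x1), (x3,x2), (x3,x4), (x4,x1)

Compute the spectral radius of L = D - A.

Degrees: deg(x0) = 2, deg(x1) = 2, deg(x2) = 2, deg(x3) = 2, deg(x4) = 2.
L = D − A with rows/columns ordered (x0, x1, x2, x3, x4):
  [ 2, -1, -1,  0,  0]
  [-1,  2,  0,  0, -1]
  [-1,  0,  2, -1,  0]
  [ 0,  0, -1,  2, -1]
  [ 0, -1,  0, -1,  2]
Characteristic polynomial: det(λI − L) = λ(λ² − 5λ + 5)².
Roots: λ = 0; (λ² − 5λ + 5) = 0 ⇒ λ = (5 ± √5)/2 ≈ 1.382, 3.618 (multiplicity 2).
(Check: the roots sum (with multiplicity) to 10, matching trace L = Σdeg = 2·5 = 10.)
Laplacian eigenvalues: [0.0, 1.382, 1.382, 3.618, 3.618]. Largest eigenvalue (spectral radius) = 3.618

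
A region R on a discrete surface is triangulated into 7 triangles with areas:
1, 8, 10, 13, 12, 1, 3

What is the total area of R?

1 + 8 + 10 + 13 + 12 + 1 + 3 = 48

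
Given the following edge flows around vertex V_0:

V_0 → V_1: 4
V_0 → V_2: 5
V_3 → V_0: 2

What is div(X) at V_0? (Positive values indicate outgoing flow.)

Divergence = sum of outgoing flows = 4 + 5 + (-2) = 7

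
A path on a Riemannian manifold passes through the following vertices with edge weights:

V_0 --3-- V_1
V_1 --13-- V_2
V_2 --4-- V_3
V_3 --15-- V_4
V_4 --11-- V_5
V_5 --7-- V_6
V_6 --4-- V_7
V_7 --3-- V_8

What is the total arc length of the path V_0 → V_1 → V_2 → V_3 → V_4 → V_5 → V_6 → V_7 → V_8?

Arc length = 3 + 13 + 4 + 15 + 11 + 7 + 4 + 3 = 60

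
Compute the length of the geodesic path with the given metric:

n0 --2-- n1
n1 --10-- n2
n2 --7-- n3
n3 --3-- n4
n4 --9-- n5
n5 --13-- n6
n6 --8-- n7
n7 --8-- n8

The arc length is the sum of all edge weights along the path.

Arc length = 2 + 10 + 7 + 3 + 9 + 13 + 8 + 8 = 60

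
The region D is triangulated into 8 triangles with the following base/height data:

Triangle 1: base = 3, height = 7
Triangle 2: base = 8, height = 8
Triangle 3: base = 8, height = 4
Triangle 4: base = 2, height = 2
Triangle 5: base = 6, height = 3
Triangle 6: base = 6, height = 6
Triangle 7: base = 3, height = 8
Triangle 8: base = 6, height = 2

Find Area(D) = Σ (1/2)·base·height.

(1/2)×3×7 + (1/2)×8×8 + (1/2)×8×4 + (1/2)×2×2 + (1/2)×6×3 + (1/2)×6×6 + (1/2)×3×8 + (1/2)×6×2 = 105.5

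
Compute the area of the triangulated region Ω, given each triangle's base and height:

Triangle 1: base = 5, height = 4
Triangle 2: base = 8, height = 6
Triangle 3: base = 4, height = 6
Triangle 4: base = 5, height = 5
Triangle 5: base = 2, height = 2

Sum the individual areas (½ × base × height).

(1/2)×5×4 + (1/2)×8×6 + (1/2)×4×6 + (1/2)×5×5 + (1/2)×2×2 = 60.5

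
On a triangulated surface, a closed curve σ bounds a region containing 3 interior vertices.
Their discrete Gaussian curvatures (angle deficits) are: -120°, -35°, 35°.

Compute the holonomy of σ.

Holonomy = total enclosed curvature = (-120°) + (-35°) + 35° = -120°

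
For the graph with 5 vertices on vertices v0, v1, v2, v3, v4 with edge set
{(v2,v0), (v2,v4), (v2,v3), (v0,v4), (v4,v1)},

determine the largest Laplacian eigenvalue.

Degrees: deg(v0) = 2, deg(v1) = 1, deg(v2) = 3, deg(v3) = 1, deg(v4) = 3.
L = D − A with rows/columns ordered (v0, v1, v2, v3, v4):
  [ 2,  0, -1,  0, -1]
  [ 0,  1,  0,  0, -1]
  [-1,  0,  3, -1, -1]
  [ 0,  0, -1,  1,  0]
  [-1, -1, -1,  0,  3]
Characteristic polynomial: det(λI − L) = λ(λ² − 5λ + 3)(λ² − 5λ + 5).
Roots: λ = 0; (λ² − 5λ + 3) = 0 ⇒ λ = (5 ± √13)/2 ≈ 0.6972, 4.3028; (λ² − 5λ + 5) = 0 ⇒ λ = (5 ± √5)/2 ≈ 1.382, 3.618.
(Check: the roots sum (with multiplicity) to 10, matching trace L = Σdeg = 2·5 = 10.)
Laplacian eigenvalues: [0.0, 0.6972, 1.382, 3.618, 4.3028]. Largest eigenvalue (spectral radius) = 4.3028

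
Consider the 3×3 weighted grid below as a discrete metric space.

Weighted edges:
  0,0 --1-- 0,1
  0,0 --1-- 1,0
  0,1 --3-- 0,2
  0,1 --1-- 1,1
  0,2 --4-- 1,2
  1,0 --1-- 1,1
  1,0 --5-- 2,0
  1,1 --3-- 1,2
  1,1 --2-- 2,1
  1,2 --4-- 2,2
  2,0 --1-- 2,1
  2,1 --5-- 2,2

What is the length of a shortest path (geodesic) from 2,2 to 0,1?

Shortest path: 2,2 → 1,2 → 1,1 → 0,1, total weight = 8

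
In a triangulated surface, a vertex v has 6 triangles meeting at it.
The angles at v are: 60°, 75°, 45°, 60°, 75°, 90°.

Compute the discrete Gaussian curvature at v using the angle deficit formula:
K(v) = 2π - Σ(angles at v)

Sum of angles = 405°. K = 360° - 405° = -45° = -π/4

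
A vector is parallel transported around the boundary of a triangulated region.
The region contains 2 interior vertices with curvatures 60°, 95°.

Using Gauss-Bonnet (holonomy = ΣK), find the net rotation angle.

Holonomy = total enclosed curvature = 60° + 95° = 155°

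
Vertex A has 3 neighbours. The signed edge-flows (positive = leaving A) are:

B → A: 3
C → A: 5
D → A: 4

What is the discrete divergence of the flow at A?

Divergence = sum of outgoing flows = (-3) + (-5) + (-4) = -12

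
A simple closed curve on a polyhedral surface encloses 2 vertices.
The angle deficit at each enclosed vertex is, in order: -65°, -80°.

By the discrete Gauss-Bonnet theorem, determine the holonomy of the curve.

Holonomy = total enclosed curvature = (-65°) + (-80°) = -145°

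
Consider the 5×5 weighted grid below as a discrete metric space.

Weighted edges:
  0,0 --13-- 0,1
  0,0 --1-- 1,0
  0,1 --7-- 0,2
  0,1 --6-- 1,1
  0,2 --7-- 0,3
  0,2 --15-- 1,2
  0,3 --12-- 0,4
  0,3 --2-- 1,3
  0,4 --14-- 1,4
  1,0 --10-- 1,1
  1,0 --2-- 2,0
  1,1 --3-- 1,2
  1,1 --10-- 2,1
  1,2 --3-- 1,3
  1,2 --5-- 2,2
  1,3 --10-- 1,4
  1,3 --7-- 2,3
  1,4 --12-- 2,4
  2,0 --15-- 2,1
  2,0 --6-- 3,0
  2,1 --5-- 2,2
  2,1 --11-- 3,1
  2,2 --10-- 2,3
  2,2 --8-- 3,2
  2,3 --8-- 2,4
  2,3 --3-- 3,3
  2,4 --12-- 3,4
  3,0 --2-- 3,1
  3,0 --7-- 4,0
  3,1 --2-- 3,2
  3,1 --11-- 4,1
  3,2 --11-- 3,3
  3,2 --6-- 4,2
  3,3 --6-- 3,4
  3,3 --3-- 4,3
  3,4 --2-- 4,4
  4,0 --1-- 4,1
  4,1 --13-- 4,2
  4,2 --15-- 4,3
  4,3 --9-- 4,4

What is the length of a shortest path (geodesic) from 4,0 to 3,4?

Shortest path: 4,0 → 3,0 → 3,1 → 3,2 → 3,3 → 3,4, total weight = 28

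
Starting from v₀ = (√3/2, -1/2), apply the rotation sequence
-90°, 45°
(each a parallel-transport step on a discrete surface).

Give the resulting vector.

Total rotation: (-90°) + 45° = -45°. Final vector: (0.2588, -0.9659)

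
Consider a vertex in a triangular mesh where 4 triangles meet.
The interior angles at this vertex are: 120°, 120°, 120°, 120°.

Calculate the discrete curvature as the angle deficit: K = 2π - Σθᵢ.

Sum of angles = 480°. K = 360° - 480° = -120°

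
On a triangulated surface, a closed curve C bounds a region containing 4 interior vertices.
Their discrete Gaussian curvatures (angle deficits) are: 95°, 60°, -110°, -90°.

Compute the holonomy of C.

Holonomy = total enclosed curvature = 95° + 60° + (-110°) + (-90°) = -45°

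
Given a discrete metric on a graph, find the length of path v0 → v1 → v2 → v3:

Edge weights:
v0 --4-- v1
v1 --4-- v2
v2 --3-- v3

Arc length = 4 + 4 + 3 = 11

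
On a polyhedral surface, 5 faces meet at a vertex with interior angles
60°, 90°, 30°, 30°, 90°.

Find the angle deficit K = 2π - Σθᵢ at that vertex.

Sum of angles = 300°. K = 360° - 300° = 60°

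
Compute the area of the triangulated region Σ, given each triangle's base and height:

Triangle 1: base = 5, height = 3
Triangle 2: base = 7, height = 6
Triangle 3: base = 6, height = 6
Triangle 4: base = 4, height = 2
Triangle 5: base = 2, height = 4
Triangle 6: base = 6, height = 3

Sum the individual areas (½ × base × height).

(1/2)×5×3 + (1/2)×7×6 + (1/2)×6×6 + (1/2)×4×2 + (1/2)×2×4 + (1/2)×6×3 = 63.5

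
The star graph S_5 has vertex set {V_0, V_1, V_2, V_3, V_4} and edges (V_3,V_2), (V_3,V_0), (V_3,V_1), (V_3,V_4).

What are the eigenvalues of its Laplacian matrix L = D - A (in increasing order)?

The star S_5 is the complete bipartite graph K_{1,4} (one hub of degree 4, 4 leaves of degree 1). The Laplacian spectrum of K_{p,q} is 0, p (multiplicity q−1), q (multiplicity p−1), p+q. With p = 1, q = 4: 0 once, 1 with multiplicity 3, and 5 once. (Check: trace L = sum of degrees = 8 = 3·1 + 5.)
Laplacian eigenvalues (increasing order): [0.0, 1.0, 1.0, 1.0, 5.0]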